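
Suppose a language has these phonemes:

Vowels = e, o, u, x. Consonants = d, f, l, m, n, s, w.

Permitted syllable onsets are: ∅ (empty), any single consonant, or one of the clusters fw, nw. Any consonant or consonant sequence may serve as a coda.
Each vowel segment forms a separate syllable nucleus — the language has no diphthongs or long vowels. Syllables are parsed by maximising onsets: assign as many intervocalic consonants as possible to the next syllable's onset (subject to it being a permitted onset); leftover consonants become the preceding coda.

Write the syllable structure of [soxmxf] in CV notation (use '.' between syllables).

CV.V.CVC

Vowels present: o, x, x; each is a nucleus, giving 3 syllables.
σ1/σ2 boundary: hiatus — the boundary sits between the two vowels.
σ2/σ3 boundary: just /m/ — single C goes to the following onset.
Syllabification: so.x.mxf.
Mapping each syllable to C/V: /so/ → CV, /x/ → V, /mxf/ → CVC.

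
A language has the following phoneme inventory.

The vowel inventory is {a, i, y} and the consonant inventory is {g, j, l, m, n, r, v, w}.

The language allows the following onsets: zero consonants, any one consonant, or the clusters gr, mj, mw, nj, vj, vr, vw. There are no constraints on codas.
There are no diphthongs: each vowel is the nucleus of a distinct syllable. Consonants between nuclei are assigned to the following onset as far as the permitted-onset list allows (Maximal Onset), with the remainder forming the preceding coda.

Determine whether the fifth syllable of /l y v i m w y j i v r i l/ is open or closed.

closed

Vowels present: y, i, y, i, i; each is a nucleus, giving 5 syllables.
σ1/σ2 boundary: /v/ → onset of the next syllable (single consonants are always licit onsets).
σ2/σ3 boundary: /mw/ is a licit onset in full, so it all attaches to the next syllable.
σ3/σ4 boundary: /j/ is a single consonant, so it becomes the next onset.
σ4/σ5 boundary: cluster /vr/ — /vr/ is itself a permitted onset, so the whole cluster goes right; preceding coda = ∅.
Syllabification: ly.vi.mwy.ji.vril.
Syllable 5 is /vril/ with coda /l/, so it is closed.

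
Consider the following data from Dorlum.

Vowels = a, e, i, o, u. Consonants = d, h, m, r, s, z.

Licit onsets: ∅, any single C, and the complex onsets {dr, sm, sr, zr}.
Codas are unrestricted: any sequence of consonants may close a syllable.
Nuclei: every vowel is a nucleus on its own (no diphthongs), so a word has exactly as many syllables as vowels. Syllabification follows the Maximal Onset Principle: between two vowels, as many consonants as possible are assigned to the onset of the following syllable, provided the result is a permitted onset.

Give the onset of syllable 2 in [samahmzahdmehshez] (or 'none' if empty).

Nuclei (vowels): a, a, a, e, e → 5 syllables.
/a…a/ gap (V1→V2): /m/ is a single consonant, so it becomes the next onset.
/a…a/ gap (V2→V3): /hmz/ — longest licit onset from the right is /z/, leaving /hm/ as coda.
/a…e/ gap (V3→V4): /hdm/ splits as /hd/ + /m/ (/m/ is the longest suffix that is a licit onset).
/e…e/ gap (V4→V5): /hsh/; trying suffixes from longest down, /h/ is the first permitted one, so coda /hs/ | onset /h/.
Putting it together: sa.mahm.zahd.mehs.hez.
Syllable 2 is /mahm/: onset /m/, nucleus /a/, coda /hm/.

m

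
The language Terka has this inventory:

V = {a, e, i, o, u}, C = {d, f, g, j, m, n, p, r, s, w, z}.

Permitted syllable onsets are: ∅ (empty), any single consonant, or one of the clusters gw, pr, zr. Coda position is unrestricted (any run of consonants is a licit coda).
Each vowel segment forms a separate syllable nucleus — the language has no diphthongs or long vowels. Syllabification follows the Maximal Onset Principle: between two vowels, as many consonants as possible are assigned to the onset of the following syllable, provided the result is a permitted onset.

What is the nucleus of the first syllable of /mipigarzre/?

i

Vowels present: i, i, a, e; each is a nucleus, giving 4 syllables.
The first nucleus (vowel 1 from the left) is /i/.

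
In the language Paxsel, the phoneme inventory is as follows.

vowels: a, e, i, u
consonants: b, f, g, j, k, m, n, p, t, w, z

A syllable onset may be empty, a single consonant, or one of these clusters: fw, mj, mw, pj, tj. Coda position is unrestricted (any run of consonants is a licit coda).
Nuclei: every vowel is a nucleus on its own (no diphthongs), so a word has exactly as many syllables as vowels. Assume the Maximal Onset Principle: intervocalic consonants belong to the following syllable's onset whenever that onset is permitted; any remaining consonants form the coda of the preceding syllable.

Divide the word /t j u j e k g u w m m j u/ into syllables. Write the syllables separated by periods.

The vowels are u, e, u, u — 4 nuclei, so 4 syllables.
Between /u/ (V1) and /e/ (V2): just /j/ — single C goes to the following onset.
Between /e/ (V2) and /u/ (V3): /kg/ splits as /k/ + /g/ (/g/ is the longest suffix that is a licit onset).
Between /u/ (V3) and /u/ (V4): cluster /wmmj/ — the longest permitted-onset suffix is /mj/; onset = /mj/, preceding coda = /wm/.

tju.jek.guwm.mju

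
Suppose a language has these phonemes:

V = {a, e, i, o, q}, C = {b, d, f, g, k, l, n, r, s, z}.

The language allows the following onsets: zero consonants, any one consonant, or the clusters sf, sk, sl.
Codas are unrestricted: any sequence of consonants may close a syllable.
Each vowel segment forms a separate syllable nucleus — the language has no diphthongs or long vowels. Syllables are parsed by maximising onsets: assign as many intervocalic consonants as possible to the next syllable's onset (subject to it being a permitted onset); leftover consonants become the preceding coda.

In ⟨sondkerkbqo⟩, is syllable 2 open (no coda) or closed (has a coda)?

Vowels present: o, e, q, o; each is a nucleus, giving 4 syllables.
/o…e/ gap (V1→V2): /ndk/ splits as /nd/ + /k/ (/k/ is the longest suffix that is a licit onset).
/e…q/ gap (V2→V3): /rkb/; trying suffixes from longest down, /b/ is the first permitted one, so coda /rk/ | onset /b/.
/q…o/ gap (V3→V4): no consonants, so the boundary falls immediately after /q/.
Syllabification: sond.kerk.bq.o.
Syllable 2 is /kerk/ with coda /rk/, so it is closed.

closed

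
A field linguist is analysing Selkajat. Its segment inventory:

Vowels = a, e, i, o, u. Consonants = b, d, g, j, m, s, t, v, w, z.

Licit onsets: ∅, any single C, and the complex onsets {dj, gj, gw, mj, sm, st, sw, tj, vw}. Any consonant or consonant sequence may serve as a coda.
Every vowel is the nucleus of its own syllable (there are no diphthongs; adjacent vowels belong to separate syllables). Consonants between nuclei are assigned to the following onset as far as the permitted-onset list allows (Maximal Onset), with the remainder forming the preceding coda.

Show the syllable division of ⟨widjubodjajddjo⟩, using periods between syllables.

wi.dju.bo.djajd.djo

Vowels present: i, u, o, a, o; each is a nucleus, giving 5 syllables.
σ1/σ2 boundary: /dj/ — entire cluster is a permitted onset → onset /dj/, coda ∅.
σ2/σ3 boundary: /b/ is a single consonant, so it becomes the next onset.
σ3/σ4 boundary: /dj/ — entire cluster is a permitted onset → onset /dj/, coda ∅.
σ4/σ5 boundary: /jddj/ splits as /jd/ + /dj/ (/dj/ is the longest suffix that is a licit onset).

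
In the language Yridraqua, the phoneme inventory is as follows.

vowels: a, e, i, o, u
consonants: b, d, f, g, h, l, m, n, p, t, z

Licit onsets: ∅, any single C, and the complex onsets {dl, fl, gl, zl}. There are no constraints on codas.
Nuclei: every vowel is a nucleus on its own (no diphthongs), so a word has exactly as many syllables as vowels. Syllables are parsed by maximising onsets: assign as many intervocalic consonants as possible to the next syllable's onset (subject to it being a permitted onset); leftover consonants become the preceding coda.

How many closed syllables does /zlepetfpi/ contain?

The vowels are e, e, i — 3 nuclei, so 3 syllables.
Between /e/ (V1) and /e/ (V2): /p/ → onset of the next syllable (single consonants are always licit onsets).
Between /e/ (V2) and /i/ (V3): /tfp/; trying suffixes from longest down, /p/ is the first permitted one, so coda /tf/ | onset /p/.
Result: zle.petf.pi.
Classifying each syllable: /zle/ (open), /petf/ (closed), /pi/ (open).
Closed syllables: 1.

1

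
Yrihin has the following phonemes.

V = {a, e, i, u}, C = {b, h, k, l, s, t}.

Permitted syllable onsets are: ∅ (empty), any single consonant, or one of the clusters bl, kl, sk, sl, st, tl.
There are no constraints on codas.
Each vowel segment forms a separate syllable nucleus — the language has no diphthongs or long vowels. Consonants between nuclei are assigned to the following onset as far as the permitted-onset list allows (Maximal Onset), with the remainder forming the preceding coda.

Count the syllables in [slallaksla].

Nuclei (vowels): a, a, a → 3 syllables.

3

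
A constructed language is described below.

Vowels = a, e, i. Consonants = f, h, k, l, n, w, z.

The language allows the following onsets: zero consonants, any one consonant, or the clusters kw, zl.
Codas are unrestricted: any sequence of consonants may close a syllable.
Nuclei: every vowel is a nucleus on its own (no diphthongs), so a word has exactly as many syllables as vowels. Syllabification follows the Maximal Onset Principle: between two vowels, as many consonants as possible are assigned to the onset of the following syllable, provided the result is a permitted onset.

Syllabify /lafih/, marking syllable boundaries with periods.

Nuclei (vowels): a, i → 2 syllables.
Between /a/ (V1) and /i/ (V2): just /f/ — single C goes to the following onset.

la.fih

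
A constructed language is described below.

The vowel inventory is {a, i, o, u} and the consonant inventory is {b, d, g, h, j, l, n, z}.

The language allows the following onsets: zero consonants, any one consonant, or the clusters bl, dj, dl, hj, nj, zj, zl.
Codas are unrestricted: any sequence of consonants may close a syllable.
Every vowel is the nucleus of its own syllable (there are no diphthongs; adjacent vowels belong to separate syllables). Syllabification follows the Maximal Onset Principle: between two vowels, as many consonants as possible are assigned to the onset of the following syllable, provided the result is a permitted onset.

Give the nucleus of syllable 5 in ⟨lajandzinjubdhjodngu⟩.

o

Nuclei (vowels): a, a, i, u, o, u → 6 syllables.
The fifth nucleus (vowel 5 from the left) is /o/.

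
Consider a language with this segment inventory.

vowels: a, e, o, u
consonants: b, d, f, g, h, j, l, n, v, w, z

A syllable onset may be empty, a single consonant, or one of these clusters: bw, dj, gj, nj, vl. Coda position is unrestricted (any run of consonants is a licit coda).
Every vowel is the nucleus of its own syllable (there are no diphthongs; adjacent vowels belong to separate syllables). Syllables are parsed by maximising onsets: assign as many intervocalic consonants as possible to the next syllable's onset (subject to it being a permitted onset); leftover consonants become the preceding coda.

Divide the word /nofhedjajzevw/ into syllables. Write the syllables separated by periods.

nof.he.djaj.zevw

Nuclei (vowels): o, e, a, e → 4 syllables.
V1 /o/ – V2 /e/: /fh/; trying suffixes from longest down, /h/ is the first permitted one, so coda /f/ | onset /h/.
V2 /e/ – V3 /a/: cluster /dj/ — /dj/ is itself a permitted onset, so the whole cluster goes right; preceding coda = ∅.
V3 /a/ – V4 /e/: /jz/; trying suffixes from longest down, /z/ is the first permitted one, so coda /j/ | onset /z/.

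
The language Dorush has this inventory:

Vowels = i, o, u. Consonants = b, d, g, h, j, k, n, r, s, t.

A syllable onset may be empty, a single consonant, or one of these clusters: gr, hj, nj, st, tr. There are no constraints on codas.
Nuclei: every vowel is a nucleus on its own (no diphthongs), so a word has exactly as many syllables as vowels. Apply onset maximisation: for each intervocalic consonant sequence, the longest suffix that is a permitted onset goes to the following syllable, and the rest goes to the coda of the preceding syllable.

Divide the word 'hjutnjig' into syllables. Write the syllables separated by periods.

hjut.njig

The vowels are u, i — 2 nuclei, so 2 syllables.
σ1/σ2 boundary: cluster /tnj/ — the longest permitted-onset suffix is /nj/; onset = /nj/, preceding coda = /t/.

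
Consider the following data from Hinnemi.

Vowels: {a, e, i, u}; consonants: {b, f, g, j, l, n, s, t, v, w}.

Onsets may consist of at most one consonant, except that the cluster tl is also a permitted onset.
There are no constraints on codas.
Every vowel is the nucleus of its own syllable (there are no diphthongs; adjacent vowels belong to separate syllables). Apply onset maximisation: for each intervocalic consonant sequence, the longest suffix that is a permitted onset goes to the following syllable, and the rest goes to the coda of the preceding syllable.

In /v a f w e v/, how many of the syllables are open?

Nuclei (vowels): a, e → 2 syllables.
V1 /a/ – V2 /e/: /fw/ splits as /f/ + /w/ (/w/ is the longest suffix that is a licit onset).
So the parse is vaf.wev.
Classifying each syllable: /vaf/ (closed), /wev/ (closed).
Open syllables: 0.

0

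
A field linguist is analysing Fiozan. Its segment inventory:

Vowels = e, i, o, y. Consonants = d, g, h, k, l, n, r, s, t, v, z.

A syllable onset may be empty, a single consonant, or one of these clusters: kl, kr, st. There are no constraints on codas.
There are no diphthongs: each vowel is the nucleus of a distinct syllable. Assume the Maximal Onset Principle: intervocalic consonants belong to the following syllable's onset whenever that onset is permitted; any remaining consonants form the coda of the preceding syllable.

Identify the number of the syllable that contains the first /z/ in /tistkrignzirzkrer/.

Nuclei (vowels): i, i, i, e → 4 syllables.
σ1/σ2 boundary: cluster /stkr/ — the longest permitted-onset suffix is /kr/; onset = /kr/, preceding coda = /st/.
σ2/σ3 boundary: /gnz/ — longest licit onset from the right is /z/, leaving /gn/ as coda.
σ3/σ4 boundary: /rzkr/ splits as /rz/ + /kr/ (/kr/ is the longest suffix that is a licit onset).
Putting it together: tist.krign.zirz.krer.
The first /z/ is in the onset of syllable 3 (/zirz/).

3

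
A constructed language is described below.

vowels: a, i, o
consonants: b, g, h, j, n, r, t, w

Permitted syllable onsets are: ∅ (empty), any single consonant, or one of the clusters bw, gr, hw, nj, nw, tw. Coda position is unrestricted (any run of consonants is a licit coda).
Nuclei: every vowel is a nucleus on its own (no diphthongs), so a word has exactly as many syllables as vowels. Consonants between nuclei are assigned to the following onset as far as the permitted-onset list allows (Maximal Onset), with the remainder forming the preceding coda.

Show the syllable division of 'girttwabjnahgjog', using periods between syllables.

girt.twabj.nahg.jog

The vowels are i, a, a, o — 4 nuclei, so 4 syllables.
/i…a/ gap (V1→V2): /rttw/ — longest licit onset from the right is /tw/, leaving /rt/ as coda.
/a…a/ gap (V2→V3): cluster /bjn/ — the longest permitted-onset suffix is /n/; onset = /n/, preceding coda = /bj/.
/a…o/ gap (V3→V4): /hgj/ splits as /hg/ + /j/ (/j/ is the longest suffix that is a licit onset).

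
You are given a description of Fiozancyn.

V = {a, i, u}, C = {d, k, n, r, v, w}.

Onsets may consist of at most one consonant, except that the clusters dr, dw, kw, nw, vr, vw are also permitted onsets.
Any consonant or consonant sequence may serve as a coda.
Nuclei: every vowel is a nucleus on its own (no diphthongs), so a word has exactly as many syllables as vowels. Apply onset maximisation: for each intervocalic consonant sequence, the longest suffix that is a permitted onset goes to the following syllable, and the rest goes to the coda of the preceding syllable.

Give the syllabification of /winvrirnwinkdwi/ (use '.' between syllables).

win.vrir.nwink.dwi

Vowels present: i, i, i, i; each is a nucleus, giving 4 syllables.
Between /i/ (V1) and /i/ (V2): cluster /nvr/ — the longest permitted-onset suffix is /vr/; onset = /vr/, preceding coda = /n/.
Between /i/ (V2) and /i/ (V3): cluster /rnw/ — the longest permitted-onset suffix is /nw/; onset = /nw/, preceding coda = /r/.
Between /i/ (V3) and /i/ (V4): cluster /nkdw/ — the longest permitted-onset suffix is /dw/; onset = /dw/, preceding coda = /nk/.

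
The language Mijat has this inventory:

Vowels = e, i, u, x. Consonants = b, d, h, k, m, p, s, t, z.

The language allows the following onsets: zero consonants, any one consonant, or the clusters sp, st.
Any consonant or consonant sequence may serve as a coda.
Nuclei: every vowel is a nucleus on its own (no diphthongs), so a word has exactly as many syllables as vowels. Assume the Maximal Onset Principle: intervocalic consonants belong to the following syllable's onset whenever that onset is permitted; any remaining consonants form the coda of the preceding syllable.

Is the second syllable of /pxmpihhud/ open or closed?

closed

Nuclei (vowels): x, i, u → 3 syllables.
/x…i/ gap (V1→V2): /mp/; trying suffixes from longest down, /p/ is the first permitted one, so coda /m/ | onset /p/.
/i…u/ gap (V2→V3): /hh/; trying suffixes from longest down, /h/ is the first permitted one, so coda /h/ | onset /h/.
Result: pxm.pih.hud.
Syllable 2 is /pih/ with coda /h/, so it is closed.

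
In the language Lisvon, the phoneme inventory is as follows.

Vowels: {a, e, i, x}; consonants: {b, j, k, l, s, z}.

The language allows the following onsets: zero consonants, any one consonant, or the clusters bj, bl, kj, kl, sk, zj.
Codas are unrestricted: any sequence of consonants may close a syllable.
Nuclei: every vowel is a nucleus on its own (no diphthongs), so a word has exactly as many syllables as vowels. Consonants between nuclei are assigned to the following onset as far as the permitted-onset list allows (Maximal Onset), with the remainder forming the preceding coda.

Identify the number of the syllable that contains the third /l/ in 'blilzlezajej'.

The vowels are i, e, a, e — 4 nuclei, so 4 syllables.
/i…e/ gap (V1→V2): /lzl/ splits as /lz/ + /l/ (/l/ is the longest suffix that is a licit onset).
/e…a/ gap (V2→V3): /z/ → onset of the next syllable (single consonants are always licit onsets).
/a…e/ gap (V3→V4): /j/ → onset of the next syllable (single consonants are always licit onsets).
Putting it together: blilz.le.za.jej.
The third /l/ is in the onset of syllable 2 (/le/).

2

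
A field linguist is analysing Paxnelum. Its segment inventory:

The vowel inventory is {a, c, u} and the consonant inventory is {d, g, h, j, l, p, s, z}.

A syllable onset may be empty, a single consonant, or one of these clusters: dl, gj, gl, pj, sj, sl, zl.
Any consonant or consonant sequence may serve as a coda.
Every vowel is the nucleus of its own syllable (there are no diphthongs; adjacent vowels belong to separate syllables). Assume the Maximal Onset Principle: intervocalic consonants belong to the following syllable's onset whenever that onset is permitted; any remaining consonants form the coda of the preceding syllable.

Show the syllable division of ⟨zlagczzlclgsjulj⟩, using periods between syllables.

Vowels present: a, c, c, u; each is a nucleus, giving 4 syllables.
/a…c/ gap (V1→V2): /g/ is a single consonant, so it becomes the next onset.
/c…c/ gap (V2→V3): /zzl/; trying suffixes from longest down, /zl/ is the first permitted one, so coda /z/ | onset /zl/.
/c…u/ gap (V3→V4): /lgsj/ splits as /lg/ + /sj/ (/sj/ is the longest suffix that is a licit onset).

zla.gcz.zlclg.sjulj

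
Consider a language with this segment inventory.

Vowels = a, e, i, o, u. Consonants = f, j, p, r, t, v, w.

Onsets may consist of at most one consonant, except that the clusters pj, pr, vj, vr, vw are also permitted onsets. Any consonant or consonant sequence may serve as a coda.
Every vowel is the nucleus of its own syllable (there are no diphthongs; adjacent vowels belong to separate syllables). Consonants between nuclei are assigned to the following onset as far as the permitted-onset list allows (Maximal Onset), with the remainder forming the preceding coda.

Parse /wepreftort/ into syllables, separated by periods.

we.pref.tort

Vowels present: e, e, o; each is a nucleus, giving 3 syllables.
V1 /e/ – V2 /e/: /pr/ is a licit onset in full, so it all attaches to the next syllable.
V2 /e/ – V3 /o/: cluster /ft/ — the longest permitted-onset suffix is /t/; onset = /t/, preceding coda = /f/.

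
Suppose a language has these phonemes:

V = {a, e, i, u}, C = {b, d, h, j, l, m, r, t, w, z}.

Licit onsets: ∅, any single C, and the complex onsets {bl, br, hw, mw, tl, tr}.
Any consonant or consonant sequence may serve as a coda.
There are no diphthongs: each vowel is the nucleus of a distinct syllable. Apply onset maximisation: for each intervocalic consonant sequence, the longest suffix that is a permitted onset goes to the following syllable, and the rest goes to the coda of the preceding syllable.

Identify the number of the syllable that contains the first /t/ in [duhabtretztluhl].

The vowels are u, a, e, u — 4 nuclei, so 4 syllables.
V1 /u/ – V2 /a/: /h/ → onset of the next syllable (single consonants are always licit onsets).
V2 /a/ – V3 /e/: /btr/ — longest licit onset from the right is /tr/, leaving /b/ as coda.
V3 /e/ – V4 /u/: /tztl/ — longest licit onset from the right is /tl/, leaving /tz/ as coda.
Syllabification: du.hab.tretz.tluhl.
The first /t/ is in the onset of syllable 3 (/tretz/).

3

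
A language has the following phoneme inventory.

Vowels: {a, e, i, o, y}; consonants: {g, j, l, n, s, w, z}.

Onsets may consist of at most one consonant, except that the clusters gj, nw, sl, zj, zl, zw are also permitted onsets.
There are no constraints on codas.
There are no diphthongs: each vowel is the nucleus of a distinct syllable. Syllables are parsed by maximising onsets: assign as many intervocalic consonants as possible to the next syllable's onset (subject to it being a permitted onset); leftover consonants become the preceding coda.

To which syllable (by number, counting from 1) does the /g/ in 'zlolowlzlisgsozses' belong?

Nuclei (vowels): o, o, i, o, e → 5 syllables.
Between /o/ (V1) and /o/ (V2): just /l/ — single C goes to the following onset.
Between /o/ (V2) and /i/ (V3): /wlzl/; trying suffixes from longest down, /zl/ is the first permitted one, so coda /wl/ | onset /zl/.
Between /i/ (V3) and /o/ (V4): /sgs/; trying suffixes from longest down, /s/ is the first permitted one, so coda /sg/ | onset /s/.
Between /o/ (V4) and /e/ (V5): /zs/ — longest licit onset from the right is /s/, leaving /z/ as coda.
So the parse is zlo.lowl.zlisg.soz.ses.
The /g/ is in the coda of syllable 3 (/zlisg/).

3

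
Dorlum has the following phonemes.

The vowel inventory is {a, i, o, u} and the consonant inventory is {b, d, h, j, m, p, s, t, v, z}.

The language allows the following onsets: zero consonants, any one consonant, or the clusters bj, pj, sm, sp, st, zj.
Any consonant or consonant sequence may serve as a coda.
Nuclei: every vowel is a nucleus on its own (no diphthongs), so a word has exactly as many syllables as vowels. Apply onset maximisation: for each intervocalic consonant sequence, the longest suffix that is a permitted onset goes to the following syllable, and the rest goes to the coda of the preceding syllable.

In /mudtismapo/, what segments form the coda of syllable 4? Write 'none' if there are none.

Vowels present: u, i, a, o; each is a nucleus, giving 4 syllables.
σ1/σ2 boundary: /dt/ splits as /d/ + /t/ (/t/ is the longest suffix that is a licit onset).
σ2/σ3 boundary: /sm/ — entire cluster is a permitted onset → onset /sm/, coda ∅.
σ3/σ4 boundary: /p/ → onset of the next syllable (single consonants are always licit onsets).
Result: mud.ti.sma.po.
Syllable 4 is /po/: onset /p/, nucleus /o/, coda ∅.

none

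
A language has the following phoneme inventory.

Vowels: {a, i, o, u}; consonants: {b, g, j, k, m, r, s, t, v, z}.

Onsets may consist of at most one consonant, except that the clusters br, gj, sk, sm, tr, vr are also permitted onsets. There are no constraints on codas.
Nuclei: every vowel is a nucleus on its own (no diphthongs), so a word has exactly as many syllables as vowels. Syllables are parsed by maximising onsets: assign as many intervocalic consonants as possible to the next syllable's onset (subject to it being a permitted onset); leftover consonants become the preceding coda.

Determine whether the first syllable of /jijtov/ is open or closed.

Nuclei (vowels): i, o → 2 syllables.
σ1/σ2 boundary: cluster /jt/ — the longest permitted-onset suffix is /t/; onset = /t/, preceding coda = /j/.
Syllabification: jij.tov.
Syllable 1 is /jij/ with coda /j/, so it is closed.

closed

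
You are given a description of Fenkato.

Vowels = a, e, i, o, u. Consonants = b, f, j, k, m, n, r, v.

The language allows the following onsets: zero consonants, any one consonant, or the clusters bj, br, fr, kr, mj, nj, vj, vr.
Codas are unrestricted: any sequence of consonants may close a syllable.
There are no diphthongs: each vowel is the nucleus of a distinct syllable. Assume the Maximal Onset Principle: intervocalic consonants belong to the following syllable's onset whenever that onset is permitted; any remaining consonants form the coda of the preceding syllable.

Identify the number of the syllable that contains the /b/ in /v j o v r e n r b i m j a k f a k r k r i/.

The vowels are o, e, i, a, a, i — 6 nuclei, so 6 syllables.
Between /o/ (V1) and /e/ (V2): /vr/ — entire cluster is a permitted onset → onset /vr/, coda ∅.
Between /e/ (V2) and /i/ (V3): cluster /nrb/ — the longest permitted-onset suffix is /b/; onset = /b/, preceding coda = /nr/.
Between /i/ (V3) and /a/ (V4): /mj/ is a licit onset in full, so it all attaches to the next syllable.
Between /a/ (V4) and /a/ (V5): /kf/; trying suffixes from longest down, /f/ is the first permitted one, so coda /k/ | onset /f/.
Between /a/ (V5) and /i/ (V6): /krkr/; trying suffixes from longest down, /kr/ is the first permitted one, so coda /kr/ | onset /kr/.
Result: vjo.vrenr.bi.mjak.fakr.kri.
The /b/ is in the onset of syllable 3 (/bi/).

3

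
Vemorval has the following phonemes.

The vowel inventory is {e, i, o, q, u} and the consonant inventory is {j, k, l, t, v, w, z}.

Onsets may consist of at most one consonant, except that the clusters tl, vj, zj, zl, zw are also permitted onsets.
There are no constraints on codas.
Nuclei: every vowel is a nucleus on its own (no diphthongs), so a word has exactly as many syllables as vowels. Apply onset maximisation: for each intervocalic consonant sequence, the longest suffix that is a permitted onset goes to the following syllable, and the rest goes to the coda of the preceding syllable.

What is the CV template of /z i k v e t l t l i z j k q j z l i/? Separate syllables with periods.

CVC.CVCC.CCVCC.CVC.CCV

Nuclei (vowels): i, e, i, q, i → 5 syllables.
V1 /i/ – V2 /e/: /kv/; trying suffixes from longest down, /v/ is the first permitted one, so coda /k/ | onset /v/.
V2 /e/ – V3 /i/: cluster /tltl/ — the longest permitted-onset suffix is /tl/; onset = /tl/, preceding coda = /tl/.
V3 /i/ – V4 /q/: /zjk/ — longest licit onset from the right is /k/, leaving /zj/ as coda.
V4 /q/ – V5 /i/: cluster /jzl/ — the longest permitted-onset suffix is /zl/; onset = /zl/, preceding coda = /j/.
Putting it together: zik.vetl.tlizj.kqj.zli.
Mapping each syllable to C/V: /zik/ → CVC, /vetl/ → CVCC, /tlizj/ → CCVCC, /kqj/ → CVC, /zli/ → CCV.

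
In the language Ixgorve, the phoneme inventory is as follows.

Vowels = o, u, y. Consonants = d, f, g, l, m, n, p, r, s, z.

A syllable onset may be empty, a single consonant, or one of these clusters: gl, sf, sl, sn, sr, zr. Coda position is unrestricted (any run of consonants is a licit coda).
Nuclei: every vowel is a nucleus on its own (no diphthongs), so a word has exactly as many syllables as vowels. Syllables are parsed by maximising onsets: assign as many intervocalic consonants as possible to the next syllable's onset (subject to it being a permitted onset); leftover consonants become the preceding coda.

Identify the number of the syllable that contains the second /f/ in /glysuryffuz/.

Nuclei (vowels): y, u, y, u → 4 syllables.
V1 /y/ – V2 /u/: just /s/ — single C goes to the following onset.
V2 /u/ – V3 /y/: /r/ is a single consonant, so it becomes the next onset.
V3 /y/ – V4 /u/: /ff/ splits as /f/ + /f/ (/f/ is the longest suffix that is a licit onset).
So the parse is gly.su.ryf.fuz.
The second /f/ is in the onset of syllable 4 (/fuz/).

4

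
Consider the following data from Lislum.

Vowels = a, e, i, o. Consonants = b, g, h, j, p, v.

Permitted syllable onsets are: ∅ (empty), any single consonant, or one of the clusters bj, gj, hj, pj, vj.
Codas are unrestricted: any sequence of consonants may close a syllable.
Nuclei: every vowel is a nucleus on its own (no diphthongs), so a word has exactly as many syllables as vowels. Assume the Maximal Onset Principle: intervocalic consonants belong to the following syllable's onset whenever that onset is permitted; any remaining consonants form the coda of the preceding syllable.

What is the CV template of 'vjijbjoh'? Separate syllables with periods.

CCVC.CCVC

Vowels present: i, o; each is a nucleus, giving 2 syllables.
Between /i/ (V1) and /o/ (V2): /jbj/ — longest licit onset from the right is /bj/, leaving /j/ as coda.
Result: vjij.bjoh.
Mapping each syllable to C/V: /vjij/ → CCVC, /bjoh/ → CCVC.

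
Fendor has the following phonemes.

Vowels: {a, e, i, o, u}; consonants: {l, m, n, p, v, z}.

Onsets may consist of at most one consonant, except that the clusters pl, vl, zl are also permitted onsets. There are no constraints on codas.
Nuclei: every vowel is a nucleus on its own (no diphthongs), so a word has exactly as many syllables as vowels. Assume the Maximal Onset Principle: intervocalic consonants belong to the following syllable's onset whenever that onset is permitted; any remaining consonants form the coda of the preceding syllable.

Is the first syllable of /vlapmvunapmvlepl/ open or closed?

closed

Vowels present: a, u, a, e; each is a nucleus, giving 4 syllables.
σ1/σ2 boundary: /pmv/; trying suffixes from longest down, /v/ is the first permitted one, so coda /pm/ | onset /v/.
σ2/σ3 boundary: just /n/ — single C goes to the following onset.
σ3/σ4 boundary: /pmvl/ — longest licit onset from the right is /vl/, leaving /pm/ as coda.
So the parse is vlapm.vu.napm.vlepl.
Syllable 1 is /vlapm/ with coda /pm/, so it is closed.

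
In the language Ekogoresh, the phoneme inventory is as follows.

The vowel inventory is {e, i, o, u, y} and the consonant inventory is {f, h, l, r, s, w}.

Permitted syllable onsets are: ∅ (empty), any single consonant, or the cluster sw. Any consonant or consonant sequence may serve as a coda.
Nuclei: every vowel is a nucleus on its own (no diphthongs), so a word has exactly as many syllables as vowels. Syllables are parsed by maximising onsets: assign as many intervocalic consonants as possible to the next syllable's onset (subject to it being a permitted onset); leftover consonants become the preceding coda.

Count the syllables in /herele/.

3

Nuclei (vowels): e, e, e → 3 syllables.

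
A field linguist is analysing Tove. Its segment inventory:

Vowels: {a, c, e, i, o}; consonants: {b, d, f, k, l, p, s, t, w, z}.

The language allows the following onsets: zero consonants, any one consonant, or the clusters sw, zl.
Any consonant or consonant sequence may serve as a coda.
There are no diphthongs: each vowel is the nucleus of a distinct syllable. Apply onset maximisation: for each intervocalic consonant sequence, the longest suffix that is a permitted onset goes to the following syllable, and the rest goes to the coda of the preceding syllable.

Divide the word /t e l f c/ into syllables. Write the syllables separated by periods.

Vowels present: e, c; each is a nucleus, giving 2 syllables.
Between /e/ (V1) and /c/ (V2): /lf/ splits as /l/ + /f/ (/f/ is the longest suffix that is a licit onset).

tel.fc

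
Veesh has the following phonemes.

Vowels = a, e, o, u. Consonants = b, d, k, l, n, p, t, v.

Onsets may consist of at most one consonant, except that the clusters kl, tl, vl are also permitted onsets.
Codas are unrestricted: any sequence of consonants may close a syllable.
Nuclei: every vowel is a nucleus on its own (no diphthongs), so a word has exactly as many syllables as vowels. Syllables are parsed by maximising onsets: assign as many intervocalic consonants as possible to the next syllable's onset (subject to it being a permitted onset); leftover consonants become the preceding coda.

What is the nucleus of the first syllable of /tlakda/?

a

Nuclei (vowels): a, a → 2 syllables.
The first nucleus (vowel 1 from the left) is /a/.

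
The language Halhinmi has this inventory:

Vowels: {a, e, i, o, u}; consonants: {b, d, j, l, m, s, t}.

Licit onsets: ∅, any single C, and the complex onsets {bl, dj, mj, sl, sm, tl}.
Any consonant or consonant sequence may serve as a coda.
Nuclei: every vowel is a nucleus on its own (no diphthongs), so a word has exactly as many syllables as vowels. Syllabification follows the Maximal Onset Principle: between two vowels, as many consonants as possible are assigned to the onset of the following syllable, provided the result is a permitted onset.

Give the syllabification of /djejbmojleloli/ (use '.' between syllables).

The vowels are e, o, e, o, i — 5 nuclei, so 5 syllables.
σ1/σ2 boundary: cluster /jbm/ — the longest permitted-onset suffix is /m/; onset = /m/, preceding coda = /jb/.
σ2/σ3 boundary: /jl/; trying suffixes from longest down, /l/ is the first permitted one, so coda /j/ | onset /l/.
σ3/σ4 boundary: /l/ is a single consonant, so it becomes the next onset.
σ4/σ5 boundary: /l/ → onset of the next syllable (single consonants are always licit onsets).

djejb.moj.le.lo.li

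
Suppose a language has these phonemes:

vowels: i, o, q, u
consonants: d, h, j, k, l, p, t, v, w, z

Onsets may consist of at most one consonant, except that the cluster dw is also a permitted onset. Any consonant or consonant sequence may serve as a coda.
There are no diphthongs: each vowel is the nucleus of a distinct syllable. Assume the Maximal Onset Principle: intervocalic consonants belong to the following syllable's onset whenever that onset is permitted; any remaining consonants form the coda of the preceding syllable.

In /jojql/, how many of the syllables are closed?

The vowels are o, q — 2 nuclei, so 2 syllables.
σ1/σ2 boundary: /j/ is a single consonant, so it becomes the next onset.
Putting it together: jo.jql.
Classifying each syllable: /jo/ (open), /jql/ (closed).
Closed syllables: 1.

1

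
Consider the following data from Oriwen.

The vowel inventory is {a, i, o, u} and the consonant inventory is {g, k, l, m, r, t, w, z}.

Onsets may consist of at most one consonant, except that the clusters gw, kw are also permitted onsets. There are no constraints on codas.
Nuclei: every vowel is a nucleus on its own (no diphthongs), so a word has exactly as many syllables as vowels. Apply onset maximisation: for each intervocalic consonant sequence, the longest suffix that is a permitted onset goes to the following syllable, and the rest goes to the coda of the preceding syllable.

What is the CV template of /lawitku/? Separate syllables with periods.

CV.CVC.CV

Vowels present: a, i, u; each is a nucleus, giving 3 syllables.
σ1/σ2 boundary: /w/ is a single consonant, so it becomes the next onset.
σ2/σ3 boundary: /tk/; trying suffixes from longest down, /k/ is the first permitted one, so coda /t/ | onset /k/.
Syllabification: la.wit.ku.
Mapping each syllable to C/V: /la/ → CV, /wit/ → CVC, /ku/ → CV.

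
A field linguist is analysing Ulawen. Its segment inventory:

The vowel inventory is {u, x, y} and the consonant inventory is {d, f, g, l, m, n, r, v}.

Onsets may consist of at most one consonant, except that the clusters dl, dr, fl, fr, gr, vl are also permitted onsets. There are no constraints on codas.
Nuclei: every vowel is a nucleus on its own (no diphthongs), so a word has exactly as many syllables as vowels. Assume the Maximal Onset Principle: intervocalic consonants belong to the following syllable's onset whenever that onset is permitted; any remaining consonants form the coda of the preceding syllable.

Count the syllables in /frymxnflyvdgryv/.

Nuclei (vowels): y, x, y, y → 4 syllables.

4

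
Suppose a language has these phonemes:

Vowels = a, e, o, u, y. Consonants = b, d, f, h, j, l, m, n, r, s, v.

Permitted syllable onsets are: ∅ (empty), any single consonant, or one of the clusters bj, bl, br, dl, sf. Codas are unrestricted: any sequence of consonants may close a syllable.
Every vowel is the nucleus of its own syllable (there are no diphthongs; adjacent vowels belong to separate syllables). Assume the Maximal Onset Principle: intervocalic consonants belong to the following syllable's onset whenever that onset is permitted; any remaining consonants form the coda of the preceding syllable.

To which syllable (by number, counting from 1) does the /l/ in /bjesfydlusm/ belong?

The vowels are e, y, u — 3 nuclei, so 3 syllables.
V1 /e/ – V2 /y/: /sf/ is a licit onset in full, so it all attaches to the next syllable.
V2 /y/ – V3 /u/: /dl/ is a licit onset in full, so it all attaches to the next syllable.
Syllabification: bje.sfy.dlusm.
The /l/ is in the onset of syllable 3 (/dlusm/).

3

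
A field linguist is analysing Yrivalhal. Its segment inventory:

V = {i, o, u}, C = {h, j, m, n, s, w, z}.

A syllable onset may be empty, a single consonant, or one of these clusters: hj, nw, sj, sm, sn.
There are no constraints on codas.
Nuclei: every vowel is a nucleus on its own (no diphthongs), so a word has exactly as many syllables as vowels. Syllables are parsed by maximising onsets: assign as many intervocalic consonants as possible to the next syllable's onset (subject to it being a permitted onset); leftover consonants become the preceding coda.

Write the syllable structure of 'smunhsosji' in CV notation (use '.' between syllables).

The vowels are u, o, i — 3 nuclei, so 3 syllables.
Between /u/ (V1) and /o/ (V2): /nhs/ splits as /nh/ + /s/ (/s/ is the longest suffix that is a licit onset).
Between /o/ (V2) and /i/ (V3): /sj/ is a licit onset in full, so it all attaches to the next syllable.
So the parse is smunh.so.sji.
Mapping each syllable to C/V: /smunh/ → CCVCC, /so/ → CV, /sji/ → CCV.

CCVCC.CV.CCV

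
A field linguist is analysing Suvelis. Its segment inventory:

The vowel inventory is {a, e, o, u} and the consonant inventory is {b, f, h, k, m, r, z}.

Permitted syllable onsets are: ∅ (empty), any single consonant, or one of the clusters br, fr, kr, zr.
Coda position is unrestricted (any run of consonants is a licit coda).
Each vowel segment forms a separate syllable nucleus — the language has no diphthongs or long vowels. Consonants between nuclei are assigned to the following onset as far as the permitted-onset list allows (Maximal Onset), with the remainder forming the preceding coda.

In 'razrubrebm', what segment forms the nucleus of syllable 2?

Vowels present: a, u, e; each is a nucleus, giving 3 syllables.
The second nucleus (vowel 2 from the left) is /u/.

u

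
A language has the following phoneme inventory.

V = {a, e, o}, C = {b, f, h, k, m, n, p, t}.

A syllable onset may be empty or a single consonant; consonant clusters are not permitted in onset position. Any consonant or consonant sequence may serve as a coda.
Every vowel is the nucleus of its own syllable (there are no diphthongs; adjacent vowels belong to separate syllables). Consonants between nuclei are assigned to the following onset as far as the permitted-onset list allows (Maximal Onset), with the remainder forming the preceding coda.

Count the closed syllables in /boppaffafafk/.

3

Vowels present: o, a, a, a; each is a nucleus, giving 4 syllables.
σ1/σ2 boundary: cluster /pp/ — the longest permitted-onset suffix is /p/; onset = /p/, preceding coda = /p/.
σ2/σ3 boundary: /ff/ splits as /f/ + /f/ (/f/ is the longest suffix that is a licit onset).
σ3/σ4 boundary: /f/ is a single consonant, so it becomes the next onset.
So the parse is bop.paf.fa.fafk.
Classifying each syllable: /bop/ (closed), /paf/ (closed), /fa/ (open), /fafk/ (closed).
Closed syllables: 3.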